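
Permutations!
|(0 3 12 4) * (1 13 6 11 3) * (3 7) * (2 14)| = |(0 1 13 6 11 7 3 12 4)(2 14)| = 18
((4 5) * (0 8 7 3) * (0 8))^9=(8)(4 5)=[0, 1, 2, 3, 5, 4, 6, 7, 8]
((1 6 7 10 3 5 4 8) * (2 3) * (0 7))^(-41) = (0 6 1 8 4 5 3 2 10 7) = [6, 8, 10, 2, 5, 3, 1, 0, 4, 9, 7]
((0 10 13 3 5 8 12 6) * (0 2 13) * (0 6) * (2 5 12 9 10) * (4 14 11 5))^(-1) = (0 12 3 13 2)(4 6 10 9 8 5 11 14) = [12, 1, 0, 13, 6, 11, 10, 7, 5, 8, 9, 14, 3, 2, 4]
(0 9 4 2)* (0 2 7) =(0 9 4 7) =[9, 1, 2, 3, 7, 5, 6, 0, 8, 4]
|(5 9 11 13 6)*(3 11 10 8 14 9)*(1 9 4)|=30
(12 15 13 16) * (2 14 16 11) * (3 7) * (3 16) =(2 14 3 7 16 12 15 13 11) =[0, 1, 14, 7, 4, 5, 6, 16, 8, 9, 10, 2, 15, 11, 3, 13, 12]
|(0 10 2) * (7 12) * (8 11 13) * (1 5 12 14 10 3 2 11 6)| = |(0 3 2)(1 5 12 7 14 10 11 13 8 6)| = 30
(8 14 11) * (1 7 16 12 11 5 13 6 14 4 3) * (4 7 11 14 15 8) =(1 11 4 3)(5 13 6 15 8 7 16 12 14) =[0, 11, 2, 1, 3, 13, 15, 16, 7, 9, 10, 4, 14, 6, 5, 8, 12]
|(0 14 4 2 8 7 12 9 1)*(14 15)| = |(0 15 14 4 2 8 7 12 9 1)| = 10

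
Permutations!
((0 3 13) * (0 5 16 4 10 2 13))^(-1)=(0 3)(2 10 4 16 5 13)=[3, 1, 10, 0, 16, 13, 6, 7, 8, 9, 4, 11, 12, 2, 14, 15, 5]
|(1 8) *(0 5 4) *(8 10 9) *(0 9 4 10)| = |(0 5 10 4 9 8 1)| = 7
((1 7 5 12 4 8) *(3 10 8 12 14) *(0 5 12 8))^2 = (0 14 10 5 3)(1 12 8 7 4) = [14, 12, 2, 0, 1, 3, 6, 4, 7, 9, 5, 11, 8, 13, 10]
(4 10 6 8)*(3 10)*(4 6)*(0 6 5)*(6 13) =(0 13 6 8 5)(3 10 4) =[13, 1, 2, 10, 3, 0, 8, 7, 5, 9, 4, 11, 12, 6]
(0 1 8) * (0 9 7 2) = (0 1 8 9 7 2) = [1, 8, 0, 3, 4, 5, 6, 2, 9, 7]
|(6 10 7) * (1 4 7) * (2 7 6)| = |(1 4 6 10)(2 7)| = 4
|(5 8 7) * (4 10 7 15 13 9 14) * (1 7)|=|(1 7 5 8 15 13 9 14 4 10)|=10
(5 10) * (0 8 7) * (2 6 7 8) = (0 2 6 7)(5 10) = [2, 1, 6, 3, 4, 10, 7, 0, 8, 9, 5]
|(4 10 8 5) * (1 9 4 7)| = |(1 9 4 10 8 5 7)| = 7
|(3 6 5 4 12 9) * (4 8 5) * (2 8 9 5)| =|(2 8)(3 6 4 12 5 9)| =6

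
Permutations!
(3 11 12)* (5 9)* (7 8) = (3 11 12)(5 9)(7 8) = [0, 1, 2, 11, 4, 9, 6, 8, 7, 5, 10, 12, 3]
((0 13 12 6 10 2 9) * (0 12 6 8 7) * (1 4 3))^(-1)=(0 7 8 12 9 2 10 6 13)(1 3 4)=[7, 3, 10, 4, 1, 5, 13, 8, 12, 2, 6, 11, 9, 0]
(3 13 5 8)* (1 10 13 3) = (1 10 13 5 8) = [0, 10, 2, 3, 4, 8, 6, 7, 1, 9, 13, 11, 12, 5]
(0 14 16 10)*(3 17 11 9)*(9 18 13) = (0 14 16 10)(3 17 11 18 13 9) = [14, 1, 2, 17, 4, 5, 6, 7, 8, 3, 0, 18, 12, 9, 16, 15, 10, 11, 13]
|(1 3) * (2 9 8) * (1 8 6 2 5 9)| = 7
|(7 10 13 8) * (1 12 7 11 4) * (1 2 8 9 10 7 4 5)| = |(1 12 4 2 8 11 5)(9 10 13)| = 21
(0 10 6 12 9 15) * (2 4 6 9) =(0 10 9 15)(2 4 6 12) =[10, 1, 4, 3, 6, 5, 12, 7, 8, 15, 9, 11, 2, 13, 14, 0]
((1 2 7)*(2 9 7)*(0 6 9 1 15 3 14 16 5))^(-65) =(0 16 3 7 6 5 14 15 9) =[16, 1, 2, 7, 4, 14, 5, 6, 8, 0, 10, 11, 12, 13, 15, 9, 3]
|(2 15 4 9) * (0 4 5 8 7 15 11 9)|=12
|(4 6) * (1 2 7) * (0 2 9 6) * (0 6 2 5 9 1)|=10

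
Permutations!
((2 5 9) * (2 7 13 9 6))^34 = (2 5 6)(7 13 9) = [0, 1, 5, 3, 4, 6, 2, 13, 8, 7, 10, 11, 12, 9]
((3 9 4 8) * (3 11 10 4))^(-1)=(3 9)(4 10 11 8)=[0, 1, 2, 9, 10, 5, 6, 7, 4, 3, 11, 8]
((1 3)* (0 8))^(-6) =(8) =[0, 1, 2, 3, 4, 5, 6, 7, 8]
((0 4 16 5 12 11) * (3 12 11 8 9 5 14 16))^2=(16)(0 3 8 5)(4 12 9 11)=[3, 1, 2, 8, 12, 0, 6, 7, 5, 11, 10, 4, 9, 13, 14, 15, 16]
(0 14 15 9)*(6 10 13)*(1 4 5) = (0 14 15 9)(1 4 5)(6 10 13) = [14, 4, 2, 3, 5, 1, 10, 7, 8, 0, 13, 11, 12, 6, 15, 9]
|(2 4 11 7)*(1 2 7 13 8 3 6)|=|(1 2 4 11 13 8 3 6)|=8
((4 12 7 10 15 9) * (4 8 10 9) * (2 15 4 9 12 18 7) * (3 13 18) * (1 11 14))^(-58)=[0, 14, 18, 8, 9, 5, 6, 3, 2, 12, 15, 1, 13, 10, 11, 7, 16, 17, 4]=(1 14 11)(2 18 4 9 12 13 10 15 7 3 8)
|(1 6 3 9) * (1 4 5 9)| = 3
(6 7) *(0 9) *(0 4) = (0 9 4)(6 7) = [9, 1, 2, 3, 0, 5, 7, 6, 8, 4]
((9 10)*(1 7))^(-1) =(1 7)(9 10) =[0, 7, 2, 3, 4, 5, 6, 1, 8, 10, 9]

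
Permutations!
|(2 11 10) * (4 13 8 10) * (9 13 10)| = 12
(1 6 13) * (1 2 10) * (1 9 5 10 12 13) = (1 6)(2 12 13)(5 10 9) = [0, 6, 12, 3, 4, 10, 1, 7, 8, 5, 9, 11, 13, 2]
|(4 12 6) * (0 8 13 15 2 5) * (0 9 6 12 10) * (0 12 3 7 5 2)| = 8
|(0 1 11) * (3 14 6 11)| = |(0 1 3 14 6 11)| = 6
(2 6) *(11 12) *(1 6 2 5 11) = (1 6 5 11 12) = [0, 6, 2, 3, 4, 11, 5, 7, 8, 9, 10, 12, 1]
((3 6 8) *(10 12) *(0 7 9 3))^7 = [7, 1, 2, 6, 4, 5, 8, 9, 0, 3, 12, 11, 10] = (0 7 9 3 6 8)(10 12)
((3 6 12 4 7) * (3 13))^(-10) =(3 12 7)(4 13 6) =[0, 1, 2, 12, 13, 5, 4, 3, 8, 9, 10, 11, 7, 6]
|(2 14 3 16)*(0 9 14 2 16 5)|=5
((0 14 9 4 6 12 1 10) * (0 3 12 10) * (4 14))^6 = (14)(0 1 12 3 10 6 4) = [1, 12, 2, 10, 0, 5, 4, 7, 8, 9, 6, 11, 3, 13, 14]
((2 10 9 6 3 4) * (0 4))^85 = (0 4 2 10 9 6 3) = [4, 1, 10, 0, 2, 5, 3, 7, 8, 6, 9]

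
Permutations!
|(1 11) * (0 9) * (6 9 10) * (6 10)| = 6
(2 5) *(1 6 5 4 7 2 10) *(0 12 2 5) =(0 12 2 4 7 5 10 1 6) =[12, 6, 4, 3, 7, 10, 0, 5, 8, 9, 1, 11, 2]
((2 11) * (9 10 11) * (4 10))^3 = [0, 1, 10, 3, 2, 5, 6, 7, 8, 11, 9, 4] = (2 10 9 11 4)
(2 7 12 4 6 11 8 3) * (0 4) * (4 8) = [8, 1, 7, 2, 6, 5, 11, 12, 3, 9, 10, 4, 0] = (0 8 3 2 7 12)(4 6 11)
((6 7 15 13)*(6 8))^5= [0, 1, 2, 3, 4, 5, 6, 7, 8, 9, 10, 11, 12, 13, 14, 15]= (15)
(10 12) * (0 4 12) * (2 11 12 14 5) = [4, 1, 11, 3, 14, 2, 6, 7, 8, 9, 0, 12, 10, 13, 5] = (0 4 14 5 2 11 12 10)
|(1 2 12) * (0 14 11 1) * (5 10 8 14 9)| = 10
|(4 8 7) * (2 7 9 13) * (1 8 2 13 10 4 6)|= |(13)(1 8 9 10 4 2 7 6)|= 8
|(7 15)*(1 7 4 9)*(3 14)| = |(1 7 15 4 9)(3 14)| = 10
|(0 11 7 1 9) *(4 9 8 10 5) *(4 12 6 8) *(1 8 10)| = 28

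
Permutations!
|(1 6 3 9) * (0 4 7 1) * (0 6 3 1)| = 12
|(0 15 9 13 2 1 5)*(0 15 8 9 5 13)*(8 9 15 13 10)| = 14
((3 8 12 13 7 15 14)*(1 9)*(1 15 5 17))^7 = (1 13 14 17 12 15 5 8 9 7 3) = [0, 13, 2, 1, 4, 8, 6, 3, 9, 7, 10, 11, 15, 14, 17, 5, 16, 12]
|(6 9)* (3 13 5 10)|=4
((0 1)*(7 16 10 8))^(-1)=[1, 0, 2, 3, 4, 5, 6, 8, 10, 9, 16, 11, 12, 13, 14, 15, 7]=(0 1)(7 8 10 16)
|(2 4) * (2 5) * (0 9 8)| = 3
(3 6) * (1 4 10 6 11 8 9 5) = (1 4 10 6 3 11 8 9 5) = [0, 4, 2, 11, 10, 1, 3, 7, 9, 5, 6, 8]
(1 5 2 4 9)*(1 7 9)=(1 5 2 4)(7 9)=[0, 5, 4, 3, 1, 2, 6, 9, 8, 7]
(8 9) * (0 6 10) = (0 6 10)(8 9) = [6, 1, 2, 3, 4, 5, 10, 7, 9, 8, 0]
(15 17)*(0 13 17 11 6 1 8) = (0 13 17 15 11 6 1 8) = [13, 8, 2, 3, 4, 5, 1, 7, 0, 9, 10, 6, 12, 17, 14, 11, 16, 15]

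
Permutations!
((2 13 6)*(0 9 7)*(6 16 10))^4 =(0 9 7)(2 6 10 16 13) =[9, 1, 6, 3, 4, 5, 10, 0, 8, 7, 16, 11, 12, 2, 14, 15, 13]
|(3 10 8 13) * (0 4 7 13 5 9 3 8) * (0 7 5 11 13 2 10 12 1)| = |(0 4 5 9 3 12 1)(2 10 7)(8 11 13)| = 21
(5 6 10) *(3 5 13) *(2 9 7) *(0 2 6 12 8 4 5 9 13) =(0 2 13 3 9 7 6 10)(4 5 12 8) =[2, 1, 13, 9, 5, 12, 10, 6, 4, 7, 0, 11, 8, 3]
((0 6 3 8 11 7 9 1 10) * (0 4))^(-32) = (0 10 9 11 3)(1 7 8 6 4) = [10, 7, 2, 0, 1, 5, 4, 8, 6, 11, 9, 3]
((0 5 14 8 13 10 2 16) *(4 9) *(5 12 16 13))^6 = (16) = [0, 1, 2, 3, 4, 5, 6, 7, 8, 9, 10, 11, 12, 13, 14, 15, 16]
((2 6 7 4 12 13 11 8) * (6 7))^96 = [0, 1, 11, 3, 2, 5, 6, 8, 13, 9, 10, 12, 7, 4] = (2 11 12 7 8 13 4)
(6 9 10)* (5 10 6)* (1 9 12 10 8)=[0, 9, 2, 3, 4, 8, 12, 7, 1, 6, 5, 11, 10]=(1 9 6 12 10 5 8)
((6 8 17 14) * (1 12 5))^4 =[0, 12, 2, 3, 4, 1, 6, 7, 8, 9, 10, 11, 5, 13, 14, 15, 16, 17] =(17)(1 12 5)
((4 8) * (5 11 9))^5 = (4 8)(5 9 11) = [0, 1, 2, 3, 8, 9, 6, 7, 4, 11, 10, 5]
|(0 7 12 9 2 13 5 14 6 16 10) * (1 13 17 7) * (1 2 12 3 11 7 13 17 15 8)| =|(0 2 15 8 1 17 13 5 14 6 16 10)(3 11 7)(9 12)| =12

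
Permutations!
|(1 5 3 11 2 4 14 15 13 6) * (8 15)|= |(1 5 3 11 2 4 14 8 15 13 6)|= 11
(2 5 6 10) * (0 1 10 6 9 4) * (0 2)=[1, 10, 5, 3, 2, 9, 6, 7, 8, 4, 0]=(0 1 10)(2 5 9 4)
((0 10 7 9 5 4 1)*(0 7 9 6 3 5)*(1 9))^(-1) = (0 9 4 5 3 6 7 1 10) = [9, 10, 2, 6, 5, 3, 7, 1, 8, 4, 0]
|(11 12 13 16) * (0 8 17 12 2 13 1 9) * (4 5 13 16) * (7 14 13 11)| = 24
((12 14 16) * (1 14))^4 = [0, 1, 2, 3, 4, 5, 6, 7, 8, 9, 10, 11, 12, 13, 14, 15, 16] = (16)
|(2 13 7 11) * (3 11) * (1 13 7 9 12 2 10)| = |(1 13 9 12 2 7 3 11 10)| = 9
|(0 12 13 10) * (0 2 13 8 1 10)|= 7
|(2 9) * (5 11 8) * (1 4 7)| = 6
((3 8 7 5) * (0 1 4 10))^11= (0 10 4 1)(3 5 7 8)= [10, 0, 2, 5, 1, 7, 6, 8, 3, 9, 4]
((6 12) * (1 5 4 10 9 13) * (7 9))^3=(1 10 13 4 9 5 7)(6 12)=[0, 10, 2, 3, 9, 7, 12, 1, 8, 5, 13, 11, 6, 4]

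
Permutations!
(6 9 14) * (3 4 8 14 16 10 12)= (3 4 8 14 6 9 16 10 12)= [0, 1, 2, 4, 8, 5, 9, 7, 14, 16, 12, 11, 3, 13, 6, 15, 10]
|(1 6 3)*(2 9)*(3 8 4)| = 10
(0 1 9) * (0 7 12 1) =(1 9 7 12) =[0, 9, 2, 3, 4, 5, 6, 12, 8, 7, 10, 11, 1]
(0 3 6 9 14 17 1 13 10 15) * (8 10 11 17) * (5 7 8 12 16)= (0 3 6 9 14 12 16 5 7 8 10 15)(1 13 11 17)= [3, 13, 2, 6, 4, 7, 9, 8, 10, 14, 15, 17, 16, 11, 12, 0, 5, 1]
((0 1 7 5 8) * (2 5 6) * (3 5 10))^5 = (0 10 1 3 7 5 6 8 2) = [10, 3, 0, 7, 4, 6, 8, 5, 2, 9, 1]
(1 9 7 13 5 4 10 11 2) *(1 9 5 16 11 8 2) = [0, 5, 9, 3, 10, 4, 6, 13, 2, 7, 8, 1, 12, 16, 14, 15, 11] = (1 5 4 10 8 2 9 7 13 16 11)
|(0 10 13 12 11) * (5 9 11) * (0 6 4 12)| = |(0 10 13)(4 12 5 9 11 6)| = 6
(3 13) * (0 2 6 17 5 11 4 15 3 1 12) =[2, 12, 6, 13, 15, 11, 17, 7, 8, 9, 10, 4, 0, 1, 14, 3, 16, 5] =(0 2 6 17 5 11 4 15 3 13 1 12)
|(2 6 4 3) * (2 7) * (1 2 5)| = |(1 2 6 4 3 7 5)| = 7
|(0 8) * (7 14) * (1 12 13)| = |(0 8)(1 12 13)(7 14)| = 6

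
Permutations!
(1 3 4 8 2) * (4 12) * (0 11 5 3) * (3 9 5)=(0 11 3 12 4 8 2 1)(5 9)=[11, 0, 1, 12, 8, 9, 6, 7, 2, 5, 10, 3, 4]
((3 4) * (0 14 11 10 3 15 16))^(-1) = [16, 1, 2, 10, 3, 5, 6, 7, 8, 9, 11, 14, 12, 13, 0, 4, 15] = (0 16 15 4 3 10 11 14)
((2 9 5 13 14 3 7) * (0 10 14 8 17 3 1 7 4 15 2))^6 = [10, 7, 3, 13, 8, 15, 6, 0, 9, 4, 14, 11, 12, 2, 1, 17, 16, 5] = (0 10 14 1 7)(2 3 13)(4 8 9)(5 15 17)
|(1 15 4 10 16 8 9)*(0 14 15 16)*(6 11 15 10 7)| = |(0 14 10)(1 16 8 9)(4 7 6 11 15)| = 60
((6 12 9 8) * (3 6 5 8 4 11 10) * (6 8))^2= (3 5 12 4 10 8 6 9 11)= [0, 1, 2, 5, 10, 12, 9, 7, 6, 11, 8, 3, 4]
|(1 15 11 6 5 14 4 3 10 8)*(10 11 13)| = |(1 15 13 10 8)(3 11 6 5 14 4)| = 30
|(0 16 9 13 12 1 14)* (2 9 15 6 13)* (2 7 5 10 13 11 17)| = 15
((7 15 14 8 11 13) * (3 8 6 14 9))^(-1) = (3 9 15 7 13 11 8)(6 14) = [0, 1, 2, 9, 4, 5, 14, 13, 3, 15, 10, 8, 12, 11, 6, 7]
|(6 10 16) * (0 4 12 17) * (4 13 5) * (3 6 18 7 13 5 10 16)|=35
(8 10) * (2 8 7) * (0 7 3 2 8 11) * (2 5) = (0 7 8 10 3 5 2 11) = [7, 1, 11, 5, 4, 2, 6, 8, 10, 9, 3, 0]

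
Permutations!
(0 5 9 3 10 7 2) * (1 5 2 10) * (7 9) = [2, 5, 0, 1, 4, 7, 6, 10, 8, 3, 9] = (0 2)(1 5 7 10 9 3)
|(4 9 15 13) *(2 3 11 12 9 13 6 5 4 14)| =|(2 3 11 12 9 15 6 5 4 13 14)| =11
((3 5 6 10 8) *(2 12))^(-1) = [0, 1, 12, 8, 4, 3, 5, 7, 10, 9, 6, 11, 2] = (2 12)(3 8 10 6 5)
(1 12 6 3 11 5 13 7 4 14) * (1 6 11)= (1 12 11 5 13 7 4 14 6 3)= [0, 12, 2, 1, 14, 13, 3, 4, 8, 9, 10, 5, 11, 7, 6]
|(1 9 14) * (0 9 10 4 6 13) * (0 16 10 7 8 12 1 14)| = |(0 9)(1 7 8 12)(4 6 13 16 10)| = 20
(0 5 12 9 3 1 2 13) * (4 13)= (0 5 12 9 3 1 2 4 13)= [5, 2, 4, 1, 13, 12, 6, 7, 8, 3, 10, 11, 9, 0]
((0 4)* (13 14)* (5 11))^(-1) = (0 4)(5 11)(13 14) = [4, 1, 2, 3, 0, 11, 6, 7, 8, 9, 10, 5, 12, 14, 13]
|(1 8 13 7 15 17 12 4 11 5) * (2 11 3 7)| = 6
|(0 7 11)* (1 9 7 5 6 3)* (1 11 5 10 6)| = |(0 10 6 3 11)(1 9 7 5)| = 20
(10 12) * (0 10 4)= (0 10 12 4)= [10, 1, 2, 3, 0, 5, 6, 7, 8, 9, 12, 11, 4]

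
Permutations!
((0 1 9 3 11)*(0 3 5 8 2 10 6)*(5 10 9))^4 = (11)(0 2)(1 9)(5 10)(6 8) = [2, 9, 0, 3, 4, 10, 8, 7, 6, 1, 5, 11]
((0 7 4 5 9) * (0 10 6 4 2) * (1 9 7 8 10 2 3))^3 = [6, 0, 10, 2, 3, 1, 7, 9, 4, 8, 5] = (0 6 7 9 8 4 3 2 10 5 1)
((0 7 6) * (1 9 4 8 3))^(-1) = [6, 3, 2, 8, 9, 5, 7, 0, 4, 1] = (0 6 7)(1 3 8 4 9)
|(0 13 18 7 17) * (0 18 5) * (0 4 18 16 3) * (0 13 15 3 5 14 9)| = 6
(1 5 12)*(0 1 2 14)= (0 1 5 12 2 14)= [1, 5, 14, 3, 4, 12, 6, 7, 8, 9, 10, 11, 2, 13, 0]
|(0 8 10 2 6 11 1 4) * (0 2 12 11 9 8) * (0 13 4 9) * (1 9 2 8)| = |(0 13 4 8 10 12 11 9 1 2 6)| = 11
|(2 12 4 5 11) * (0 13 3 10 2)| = 9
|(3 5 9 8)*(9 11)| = |(3 5 11 9 8)| = 5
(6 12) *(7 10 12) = (6 7 10 12) = [0, 1, 2, 3, 4, 5, 7, 10, 8, 9, 12, 11, 6]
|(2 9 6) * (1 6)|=4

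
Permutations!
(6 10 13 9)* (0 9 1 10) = (0 9 6)(1 10 13) = [9, 10, 2, 3, 4, 5, 0, 7, 8, 6, 13, 11, 12, 1]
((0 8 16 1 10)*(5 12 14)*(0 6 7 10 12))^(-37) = [14, 8, 2, 3, 4, 12, 10, 6, 5, 9, 7, 11, 16, 13, 1, 15, 0] = (0 14 1 8 5 12 16)(6 10 7)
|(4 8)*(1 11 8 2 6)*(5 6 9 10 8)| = |(1 11 5 6)(2 9 10 8 4)| = 20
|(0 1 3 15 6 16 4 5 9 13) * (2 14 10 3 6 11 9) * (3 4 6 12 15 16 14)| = |(0 1 12 15 11 9 13)(2 3 16 6 14 10 4 5)| = 56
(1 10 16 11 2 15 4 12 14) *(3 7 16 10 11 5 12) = [0, 11, 15, 7, 3, 12, 6, 16, 8, 9, 10, 2, 14, 13, 1, 4, 5] = (1 11 2 15 4 3 7 16 5 12 14)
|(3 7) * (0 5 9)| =|(0 5 9)(3 7)| =6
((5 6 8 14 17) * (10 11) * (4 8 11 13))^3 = (4 17 11)(5 10 8)(6 13 14) = [0, 1, 2, 3, 17, 10, 13, 7, 5, 9, 8, 4, 12, 14, 6, 15, 16, 11]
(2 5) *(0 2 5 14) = (0 2 14) = [2, 1, 14, 3, 4, 5, 6, 7, 8, 9, 10, 11, 12, 13, 0]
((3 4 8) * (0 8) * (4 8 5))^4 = [5, 1, 2, 3, 0, 4, 6, 7, 8] = (8)(0 5 4)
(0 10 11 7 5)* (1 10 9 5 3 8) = (0 9 5)(1 10 11 7 3 8) = [9, 10, 2, 8, 4, 0, 6, 3, 1, 5, 11, 7]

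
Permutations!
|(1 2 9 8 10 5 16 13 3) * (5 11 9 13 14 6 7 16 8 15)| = 12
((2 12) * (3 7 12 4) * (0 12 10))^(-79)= [7, 1, 0, 2, 12, 5, 6, 4, 8, 9, 3, 11, 10]= (0 7 4 12 10 3 2)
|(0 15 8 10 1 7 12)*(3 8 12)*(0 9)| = 20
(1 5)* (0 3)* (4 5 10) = [3, 10, 2, 0, 5, 1, 6, 7, 8, 9, 4] = (0 3)(1 10 4 5)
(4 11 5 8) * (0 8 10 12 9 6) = (0 8 4 11 5 10 12 9 6) = [8, 1, 2, 3, 11, 10, 0, 7, 4, 6, 12, 5, 9]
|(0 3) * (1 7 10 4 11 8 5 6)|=|(0 3)(1 7 10 4 11 8 5 6)|=8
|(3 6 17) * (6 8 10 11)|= 6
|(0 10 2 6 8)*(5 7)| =10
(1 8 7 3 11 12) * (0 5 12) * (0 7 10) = (0 5 12 1 8 10)(3 11 7) = [5, 8, 2, 11, 4, 12, 6, 3, 10, 9, 0, 7, 1]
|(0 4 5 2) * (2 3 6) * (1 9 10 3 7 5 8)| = 18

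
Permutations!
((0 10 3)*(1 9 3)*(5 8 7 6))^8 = (0 9 10 3 1) = [9, 0, 2, 1, 4, 5, 6, 7, 8, 10, 3]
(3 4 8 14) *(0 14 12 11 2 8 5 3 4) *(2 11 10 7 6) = (0 14 4 5 3)(2 8 12 10 7 6) = [14, 1, 8, 0, 5, 3, 2, 6, 12, 9, 7, 11, 10, 13, 4]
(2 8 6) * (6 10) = (2 8 10 6) = [0, 1, 8, 3, 4, 5, 2, 7, 10, 9, 6]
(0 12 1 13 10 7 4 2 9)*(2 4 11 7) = (0 12 1 13 10 2 9)(7 11) = [12, 13, 9, 3, 4, 5, 6, 11, 8, 0, 2, 7, 1, 10]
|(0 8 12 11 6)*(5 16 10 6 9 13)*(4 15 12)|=|(0 8 4 15 12 11 9 13 5 16 10 6)|=12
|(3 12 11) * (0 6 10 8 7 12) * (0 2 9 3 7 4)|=|(0 6 10 8 4)(2 9 3)(7 12 11)|=15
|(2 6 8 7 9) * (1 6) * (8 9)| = 4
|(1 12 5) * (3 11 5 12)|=4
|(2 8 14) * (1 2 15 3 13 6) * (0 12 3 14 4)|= |(0 12 3 13 6 1 2 8 4)(14 15)|= 18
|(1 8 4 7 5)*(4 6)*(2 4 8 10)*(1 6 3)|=9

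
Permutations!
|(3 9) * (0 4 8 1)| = |(0 4 8 1)(3 9)| = 4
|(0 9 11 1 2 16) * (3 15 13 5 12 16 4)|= |(0 9 11 1 2 4 3 15 13 5 12 16)|= 12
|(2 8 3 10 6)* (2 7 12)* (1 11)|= 14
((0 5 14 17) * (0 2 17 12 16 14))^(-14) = [0, 1, 2, 3, 4, 5, 6, 7, 8, 9, 10, 11, 16, 13, 12, 15, 14, 17] = (17)(12 16 14)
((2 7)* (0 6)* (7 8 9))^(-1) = (0 6)(2 7 9 8) = [6, 1, 7, 3, 4, 5, 0, 9, 2, 8]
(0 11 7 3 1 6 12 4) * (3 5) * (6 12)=(0 11 7 5 3 1 12 4)=[11, 12, 2, 1, 0, 3, 6, 5, 8, 9, 10, 7, 4]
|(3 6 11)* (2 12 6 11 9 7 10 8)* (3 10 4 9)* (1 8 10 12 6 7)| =10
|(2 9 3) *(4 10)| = |(2 9 3)(4 10)| = 6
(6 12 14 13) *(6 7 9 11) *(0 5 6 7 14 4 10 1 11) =(0 5 6 12 4 10 1 11 7 9)(13 14) =[5, 11, 2, 3, 10, 6, 12, 9, 8, 0, 1, 7, 4, 14, 13]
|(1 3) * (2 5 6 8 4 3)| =|(1 2 5 6 8 4 3)| =7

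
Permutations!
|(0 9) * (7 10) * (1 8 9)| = 4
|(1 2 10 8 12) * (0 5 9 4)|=|(0 5 9 4)(1 2 10 8 12)|=20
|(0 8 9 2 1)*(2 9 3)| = |(9)(0 8 3 2 1)| = 5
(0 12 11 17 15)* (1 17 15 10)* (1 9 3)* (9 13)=(0 12 11 15)(1 17 10 13 9 3)=[12, 17, 2, 1, 4, 5, 6, 7, 8, 3, 13, 15, 11, 9, 14, 0, 16, 10]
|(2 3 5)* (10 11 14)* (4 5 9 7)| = 6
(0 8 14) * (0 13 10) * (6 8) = [6, 1, 2, 3, 4, 5, 8, 7, 14, 9, 0, 11, 12, 10, 13] = (0 6 8 14 13 10)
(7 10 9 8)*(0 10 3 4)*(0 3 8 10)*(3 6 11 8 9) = (3 4 6 11 8 7 9 10) = [0, 1, 2, 4, 6, 5, 11, 9, 7, 10, 3, 8]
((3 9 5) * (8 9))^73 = [0, 1, 2, 8, 4, 3, 6, 7, 9, 5] = (3 8 9 5)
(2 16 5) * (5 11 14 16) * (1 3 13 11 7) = (1 3 13 11 14 16 7)(2 5) = [0, 3, 5, 13, 4, 2, 6, 1, 8, 9, 10, 14, 12, 11, 16, 15, 7]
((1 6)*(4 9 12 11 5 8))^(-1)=(1 6)(4 8 5 11 12 9)=[0, 6, 2, 3, 8, 11, 1, 7, 5, 4, 10, 12, 9]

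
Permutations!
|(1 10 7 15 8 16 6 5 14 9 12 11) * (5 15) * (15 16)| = 8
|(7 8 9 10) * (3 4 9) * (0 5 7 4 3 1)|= 15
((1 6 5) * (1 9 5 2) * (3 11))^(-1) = (1 2 6)(3 11)(5 9) = [0, 2, 6, 11, 4, 9, 1, 7, 8, 5, 10, 3]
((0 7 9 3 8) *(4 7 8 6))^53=(0 8)(3 7 6 9 4)=[8, 1, 2, 7, 3, 5, 9, 6, 0, 4]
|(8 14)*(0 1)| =|(0 1)(8 14)| =2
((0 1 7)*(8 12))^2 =(12)(0 7 1) =[7, 0, 2, 3, 4, 5, 6, 1, 8, 9, 10, 11, 12]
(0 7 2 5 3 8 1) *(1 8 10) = (0 7 2 5 3 10 1) = [7, 0, 5, 10, 4, 3, 6, 2, 8, 9, 1]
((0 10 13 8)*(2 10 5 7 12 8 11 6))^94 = (0 8 12 7 5)(2 6 11 13 10) = [8, 1, 6, 3, 4, 0, 11, 5, 12, 9, 2, 13, 7, 10]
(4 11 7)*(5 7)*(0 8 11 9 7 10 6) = (0 8 11 5 10 6)(4 9 7) = [8, 1, 2, 3, 9, 10, 0, 4, 11, 7, 6, 5]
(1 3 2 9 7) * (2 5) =[0, 3, 9, 5, 4, 2, 6, 1, 8, 7] =(1 3 5 2 9 7)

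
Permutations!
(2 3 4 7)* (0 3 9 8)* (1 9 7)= [3, 9, 7, 4, 1, 5, 6, 2, 0, 8]= (0 3 4 1 9 8)(2 7)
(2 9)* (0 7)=(0 7)(2 9)=[7, 1, 9, 3, 4, 5, 6, 0, 8, 2]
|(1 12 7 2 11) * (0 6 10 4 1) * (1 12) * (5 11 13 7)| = 21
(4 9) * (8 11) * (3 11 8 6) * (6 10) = (3 11 10 6)(4 9) = [0, 1, 2, 11, 9, 5, 3, 7, 8, 4, 6, 10]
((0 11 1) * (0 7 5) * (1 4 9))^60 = (0 1 11 7 4 5 9) = [1, 11, 2, 3, 5, 9, 6, 4, 8, 0, 10, 7]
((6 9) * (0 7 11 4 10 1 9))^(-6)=[11, 6, 2, 3, 1, 5, 7, 4, 8, 0, 9, 10]=(0 11 10 9)(1 6 7 4)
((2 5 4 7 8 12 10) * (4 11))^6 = [0, 1, 12, 3, 5, 10, 6, 11, 4, 9, 8, 2, 7] = (2 12 7 11)(4 5 10 8)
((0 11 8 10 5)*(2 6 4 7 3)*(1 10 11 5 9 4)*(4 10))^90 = (11) = [0, 1, 2, 3, 4, 5, 6, 7, 8, 9, 10, 11]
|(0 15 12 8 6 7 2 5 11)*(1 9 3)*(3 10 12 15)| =|(15)(0 3 1 9 10 12 8 6 7 2 5 11)| =12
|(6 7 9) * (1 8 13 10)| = 12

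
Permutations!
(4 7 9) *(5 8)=(4 7 9)(5 8)=[0, 1, 2, 3, 7, 8, 6, 9, 5, 4]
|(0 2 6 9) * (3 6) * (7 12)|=|(0 2 3 6 9)(7 12)|=10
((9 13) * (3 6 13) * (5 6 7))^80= (3 5 13)(6 9 7)= [0, 1, 2, 5, 4, 13, 9, 6, 8, 7, 10, 11, 12, 3]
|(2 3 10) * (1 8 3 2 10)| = |(10)(1 8 3)| = 3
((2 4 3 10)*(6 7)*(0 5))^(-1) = [5, 1, 10, 4, 2, 0, 7, 6, 8, 9, 3] = (0 5)(2 10 3 4)(6 7)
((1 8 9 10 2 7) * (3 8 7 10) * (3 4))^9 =(1 7)(2 10)(3 8 9 4) =[0, 7, 10, 8, 3, 5, 6, 1, 9, 4, 2]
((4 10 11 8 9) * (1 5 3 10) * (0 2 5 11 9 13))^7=[1, 3, 11, 13, 5, 8, 6, 7, 9, 2, 0, 10, 12, 4]=(0 1 3 13 4 5 8 9 2 11 10)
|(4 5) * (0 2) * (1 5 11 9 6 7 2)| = 9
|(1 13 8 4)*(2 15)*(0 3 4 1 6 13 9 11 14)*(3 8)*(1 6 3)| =|(0 8 6 13 1 9 11 14)(2 15)(3 4)| =8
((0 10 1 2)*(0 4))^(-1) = (0 4 2 1 10) = [4, 10, 1, 3, 2, 5, 6, 7, 8, 9, 0]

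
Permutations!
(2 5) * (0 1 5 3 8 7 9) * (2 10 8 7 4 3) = [1, 5, 2, 7, 3, 10, 6, 9, 4, 0, 8] = (0 1 5 10 8 4 3 7 9)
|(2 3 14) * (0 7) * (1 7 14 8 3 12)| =6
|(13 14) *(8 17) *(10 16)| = |(8 17)(10 16)(13 14)| = 2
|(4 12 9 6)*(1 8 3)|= 12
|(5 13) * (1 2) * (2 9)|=6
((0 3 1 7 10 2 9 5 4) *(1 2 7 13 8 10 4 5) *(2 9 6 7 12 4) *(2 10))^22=(0 12 7 2 13 9)(1 3 4 10 6 8)=[12, 3, 13, 4, 10, 5, 8, 2, 1, 0, 6, 11, 7, 9]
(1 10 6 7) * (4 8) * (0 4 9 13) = (0 4 8 9 13)(1 10 6 7) = [4, 10, 2, 3, 8, 5, 7, 1, 9, 13, 6, 11, 12, 0]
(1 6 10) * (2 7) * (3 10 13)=(1 6 13 3 10)(2 7)=[0, 6, 7, 10, 4, 5, 13, 2, 8, 9, 1, 11, 12, 3]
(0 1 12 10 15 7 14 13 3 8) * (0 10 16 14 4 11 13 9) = [1, 12, 2, 8, 11, 5, 6, 4, 10, 0, 15, 13, 16, 3, 9, 7, 14] = (0 1 12 16 14 9)(3 8 10 15 7 4 11 13)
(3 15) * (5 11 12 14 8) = (3 15)(5 11 12 14 8) = [0, 1, 2, 15, 4, 11, 6, 7, 5, 9, 10, 12, 14, 13, 8, 3]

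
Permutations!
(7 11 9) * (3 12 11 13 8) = (3 12 11 9 7 13 8) = [0, 1, 2, 12, 4, 5, 6, 13, 3, 7, 10, 9, 11, 8]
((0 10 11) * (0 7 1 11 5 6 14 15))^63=(0 6)(5 15)(10 14)=[6, 1, 2, 3, 4, 15, 0, 7, 8, 9, 14, 11, 12, 13, 10, 5]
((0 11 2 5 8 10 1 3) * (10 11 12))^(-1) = (0 3 1 10 12)(2 11 8 5) = [3, 10, 11, 1, 4, 2, 6, 7, 5, 9, 12, 8, 0]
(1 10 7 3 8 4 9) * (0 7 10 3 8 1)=(10)(0 7 8 4 9)(1 3)=[7, 3, 2, 1, 9, 5, 6, 8, 4, 0, 10]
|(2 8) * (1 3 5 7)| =|(1 3 5 7)(2 8)| =4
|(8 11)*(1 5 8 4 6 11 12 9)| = |(1 5 8 12 9)(4 6 11)| = 15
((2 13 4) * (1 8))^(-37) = [0, 8, 4, 3, 13, 5, 6, 7, 1, 9, 10, 11, 12, 2] = (1 8)(2 4 13)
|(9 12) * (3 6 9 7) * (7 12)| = 4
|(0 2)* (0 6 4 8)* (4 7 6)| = 4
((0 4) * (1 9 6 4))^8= (0 6 1 4 9)= [6, 4, 2, 3, 9, 5, 1, 7, 8, 0]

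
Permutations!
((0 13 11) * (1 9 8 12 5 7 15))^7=[13, 1, 2, 3, 4, 5, 6, 7, 8, 9, 10, 0, 12, 11, 14, 15]=(15)(0 13 11)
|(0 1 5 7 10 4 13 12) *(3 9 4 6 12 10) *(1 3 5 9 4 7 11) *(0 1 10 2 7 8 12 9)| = |(0 3 4 13 2 7 5 11 10 6 9 8 12 1)| = 14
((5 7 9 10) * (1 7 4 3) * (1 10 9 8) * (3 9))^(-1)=[0, 8, 2, 9, 5, 10, 6, 1, 7, 4, 3]=(1 8 7)(3 9 4 5 10)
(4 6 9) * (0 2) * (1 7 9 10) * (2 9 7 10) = (0 9 4 6 2)(1 10) = [9, 10, 0, 3, 6, 5, 2, 7, 8, 4, 1]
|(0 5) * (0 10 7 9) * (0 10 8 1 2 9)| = 8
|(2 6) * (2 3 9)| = |(2 6 3 9)| = 4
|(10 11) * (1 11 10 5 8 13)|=|(1 11 5 8 13)|=5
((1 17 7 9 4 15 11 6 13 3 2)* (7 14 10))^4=(1 7 11 2 10 15 3 14 4 13 17 9 6)=[0, 7, 10, 14, 13, 5, 1, 11, 8, 6, 15, 2, 12, 17, 4, 3, 16, 9]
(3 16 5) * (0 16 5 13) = [16, 1, 2, 5, 4, 3, 6, 7, 8, 9, 10, 11, 12, 0, 14, 15, 13] = (0 16 13)(3 5)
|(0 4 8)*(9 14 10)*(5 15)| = |(0 4 8)(5 15)(9 14 10)| = 6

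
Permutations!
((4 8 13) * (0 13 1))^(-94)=(0 13 4 8 1)=[13, 0, 2, 3, 8, 5, 6, 7, 1, 9, 10, 11, 12, 4]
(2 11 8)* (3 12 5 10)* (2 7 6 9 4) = (2 11 8 7 6 9 4)(3 12 5 10) = [0, 1, 11, 12, 2, 10, 9, 6, 7, 4, 3, 8, 5]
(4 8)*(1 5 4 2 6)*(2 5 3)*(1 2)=(1 3)(2 6)(4 8 5)=[0, 3, 6, 1, 8, 4, 2, 7, 5]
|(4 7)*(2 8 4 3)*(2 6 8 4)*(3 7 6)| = |(2 4 6 8)| = 4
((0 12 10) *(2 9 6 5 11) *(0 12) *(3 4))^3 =(2 5 9 11 6)(3 4)(10 12) =[0, 1, 5, 4, 3, 9, 2, 7, 8, 11, 12, 6, 10]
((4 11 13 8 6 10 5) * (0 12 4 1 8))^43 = (0 11 12 13 4)(1 10 8 5 6) = [11, 10, 2, 3, 0, 6, 1, 7, 5, 9, 8, 12, 13, 4]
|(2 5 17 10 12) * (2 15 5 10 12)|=|(2 10)(5 17 12 15)|=4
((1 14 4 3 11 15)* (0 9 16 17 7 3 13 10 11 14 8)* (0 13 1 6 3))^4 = (0 7 17 16 9)(1 11 14 13 6)(3 8 15 4 10) = [7, 11, 2, 8, 10, 5, 1, 17, 15, 0, 3, 14, 12, 6, 13, 4, 9, 16]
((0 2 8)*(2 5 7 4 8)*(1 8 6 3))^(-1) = [8, 3, 2, 6, 7, 0, 4, 5, 1] = (0 8 1 3 6 4 7 5)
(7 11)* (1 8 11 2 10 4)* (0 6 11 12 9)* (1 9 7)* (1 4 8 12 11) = (0 6 1 12 7 2 10 8 11 4 9) = [6, 12, 10, 3, 9, 5, 1, 2, 11, 0, 8, 4, 7]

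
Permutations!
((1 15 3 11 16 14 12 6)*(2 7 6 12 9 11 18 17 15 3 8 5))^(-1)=[0, 6, 5, 1, 4, 8, 7, 2, 15, 14, 10, 9, 12, 13, 16, 17, 11, 18, 3]=(1 6 7 2 5 8 15 17 18 3)(9 14 16 11)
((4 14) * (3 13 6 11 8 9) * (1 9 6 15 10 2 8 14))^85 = (1 9 3 13 15 10 2 8 6 11 14 4) = [0, 9, 8, 13, 1, 5, 11, 7, 6, 3, 2, 14, 12, 15, 4, 10]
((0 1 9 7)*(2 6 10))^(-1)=(0 7 9 1)(2 10 6)=[7, 0, 10, 3, 4, 5, 2, 9, 8, 1, 6]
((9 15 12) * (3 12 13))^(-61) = (3 13 15 9 12) = [0, 1, 2, 13, 4, 5, 6, 7, 8, 12, 10, 11, 3, 15, 14, 9]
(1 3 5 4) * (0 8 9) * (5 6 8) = (0 5 4 1 3 6 8 9) = [5, 3, 2, 6, 1, 4, 8, 7, 9, 0]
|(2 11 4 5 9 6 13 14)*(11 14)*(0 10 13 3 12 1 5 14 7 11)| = |(0 10 13)(1 5 9 6 3 12)(2 7 11 4 14)| = 30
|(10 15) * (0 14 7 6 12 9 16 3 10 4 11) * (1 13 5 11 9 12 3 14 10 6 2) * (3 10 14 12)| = |(0 14 7 2 1 13 5 11)(3 6 10 15 4 9 16 12)| = 8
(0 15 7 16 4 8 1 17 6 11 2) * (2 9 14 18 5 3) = (0 15 7 16 4 8 1 17 6 11 9 14 18 5 3 2) = [15, 17, 0, 2, 8, 3, 11, 16, 1, 14, 10, 9, 12, 13, 18, 7, 4, 6, 5]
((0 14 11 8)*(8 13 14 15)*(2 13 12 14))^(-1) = [8, 1, 13, 3, 4, 5, 6, 7, 15, 9, 10, 14, 11, 2, 12, 0] = (0 8 15)(2 13)(11 14 12)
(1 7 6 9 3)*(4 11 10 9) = (1 7 6 4 11 10 9 3) = [0, 7, 2, 1, 11, 5, 4, 6, 8, 3, 9, 10]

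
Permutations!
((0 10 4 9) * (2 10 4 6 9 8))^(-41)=[4, 1, 10, 3, 8, 5, 9, 7, 2, 0, 6]=(0 4 8 2 10 6 9)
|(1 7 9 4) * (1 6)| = |(1 7 9 4 6)| = 5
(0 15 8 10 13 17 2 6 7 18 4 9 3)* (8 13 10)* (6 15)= (0 6 7 18 4 9 3)(2 15 13 17)= [6, 1, 15, 0, 9, 5, 7, 18, 8, 3, 10, 11, 12, 17, 14, 13, 16, 2, 4]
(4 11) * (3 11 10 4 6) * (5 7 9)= [0, 1, 2, 11, 10, 7, 3, 9, 8, 5, 4, 6]= (3 11 6)(4 10)(5 7 9)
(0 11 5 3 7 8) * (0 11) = (3 7 8 11 5) = [0, 1, 2, 7, 4, 3, 6, 8, 11, 9, 10, 5]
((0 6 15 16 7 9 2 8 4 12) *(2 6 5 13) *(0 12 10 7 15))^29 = (0 6 9 7 10 4 8 2 13 5)(15 16) = [6, 1, 13, 3, 8, 0, 9, 10, 2, 7, 4, 11, 12, 5, 14, 16, 15]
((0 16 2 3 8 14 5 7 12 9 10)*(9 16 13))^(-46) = [9, 1, 8, 14, 4, 12, 6, 16, 5, 0, 13, 11, 2, 10, 7, 15, 3] = (0 9)(2 8 5 12)(3 14 7 16)(10 13)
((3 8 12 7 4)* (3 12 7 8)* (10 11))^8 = (12) = [0, 1, 2, 3, 4, 5, 6, 7, 8, 9, 10, 11, 12]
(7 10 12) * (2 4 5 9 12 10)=(2 4 5 9 12 7)=[0, 1, 4, 3, 5, 9, 6, 2, 8, 12, 10, 11, 7]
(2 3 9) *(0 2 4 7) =(0 2 3 9 4 7) =[2, 1, 3, 9, 7, 5, 6, 0, 8, 4]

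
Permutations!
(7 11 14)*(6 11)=(6 11 14 7)=[0, 1, 2, 3, 4, 5, 11, 6, 8, 9, 10, 14, 12, 13, 7]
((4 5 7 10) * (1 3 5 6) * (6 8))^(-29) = (1 7 8 3 10 6 5 4) = [0, 7, 2, 10, 1, 4, 5, 8, 3, 9, 6]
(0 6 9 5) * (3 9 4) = [6, 1, 2, 9, 3, 0, 4, 7, 8, 5] = (0 6 4 3 9 5)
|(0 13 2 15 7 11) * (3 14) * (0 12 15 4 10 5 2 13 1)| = 4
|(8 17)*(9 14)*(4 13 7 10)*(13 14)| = 6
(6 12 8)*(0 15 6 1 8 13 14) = (0 15 6 12 13 14)(1 8) = [15, 8, 2, 3, 4, 5, 12, 7, 1, 9, 10, 11, 13, 14, 0, 6]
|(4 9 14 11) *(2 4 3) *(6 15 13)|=|(2 4 9 14 11 3)(6 15 13)|=6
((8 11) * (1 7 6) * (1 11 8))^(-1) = [0, 11, 2, 3, 4, 5, 7, 1, 8, 9, 10, 6] = (1 11 6 7)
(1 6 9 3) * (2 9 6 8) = [0, 8, 9, 1, 4, 5, 6, 7, 2, 3] = (1 8 2 9 3)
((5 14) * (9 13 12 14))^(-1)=(5 14 12 13 9)=[0, 1, 2, 3, 4, 14, 6, 7, 8, 5, 10, 11, 13, 9, 12]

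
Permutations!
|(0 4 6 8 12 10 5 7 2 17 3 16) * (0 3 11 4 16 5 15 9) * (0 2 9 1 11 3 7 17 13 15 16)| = |(1 11 4 6 8 12 10 16 7 9 2 13 15)(3 5 17)| = 39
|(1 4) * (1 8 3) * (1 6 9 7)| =|(1 4 8 3 6 9 7)| =7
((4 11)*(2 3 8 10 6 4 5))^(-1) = [0, 1, 5, 2, 6, 11, 10, 7, 3, 9, 8, 4] = (2 5 11 4 6 10 8 3)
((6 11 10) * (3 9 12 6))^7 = (3 9 12 6 11 10) = [0, 1, 2, 9, 4, 5, 11, 7, 8, 12, 3, 10, 6]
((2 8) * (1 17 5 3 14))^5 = (17)(2 8) = [0, 1, 8, 3, 4, 5, 6, 7, 2, 9, 10, 11, 12, 13, 14, 15, 16, 17]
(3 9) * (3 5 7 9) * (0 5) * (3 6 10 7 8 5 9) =(0 9)(3 6 10 7)(5 8) =[9, 1, 2, 6, 4, 8, 10, 3, 5, 0, 7]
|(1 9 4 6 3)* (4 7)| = |(1 9 7 4 6 3)| = 6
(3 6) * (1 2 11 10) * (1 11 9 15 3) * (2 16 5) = (1 16 5 2 9 15 3 6)(10 11) = [0, 16, 9, 6, 4, 2, 1, 7, 8, 15, 11, 10, 12, 13, 14, 3, 5]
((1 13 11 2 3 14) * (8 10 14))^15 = [0, 14, 11, 2, 4, 5, 6, 7, 3, 9, 8, 13, 12, 1, 10] = (1 14 10 8 3 2 11 13)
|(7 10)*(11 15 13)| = |(7 10)(11 15 13)| = 6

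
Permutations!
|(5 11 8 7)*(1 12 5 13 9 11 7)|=8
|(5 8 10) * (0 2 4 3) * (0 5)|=7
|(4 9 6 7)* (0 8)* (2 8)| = |(0 2 8)(4 9 6 7)| = 12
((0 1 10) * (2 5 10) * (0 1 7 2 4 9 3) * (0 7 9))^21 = (0 7 10)(1 9 2)(3 5 4) = [7, 9, 1, 5, 3, 4, 6, 10, 8, 2, 0]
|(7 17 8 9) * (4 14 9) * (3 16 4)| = 8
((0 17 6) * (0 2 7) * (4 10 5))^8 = (0 2 17 7 6)(4 5 10) = [2, 1, 17, 3, 5, 10, 0, 6, 8, 9, 4, 11, 12, 13, 14, 15, 16, 7]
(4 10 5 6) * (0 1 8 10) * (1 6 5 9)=(0 6 4)(1 8 10 9)=[6, 8, 2, 3, 0, 5, 4, 7, 10, 1, 9]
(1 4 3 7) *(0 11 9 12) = (0 11 9 12)(1 4 3 7) = [11, 4, 2, 7, 3, 5, 6, 1, 8, 12, 10, 9, 0]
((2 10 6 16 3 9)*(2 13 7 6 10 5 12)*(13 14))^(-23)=(2 5 12)(3 6 13 9 16 7 14)=[0, 1, 5, 6, 4, 12, 13, 14, 8, 16, 10, 11, 2, 9, 3, 15, 7]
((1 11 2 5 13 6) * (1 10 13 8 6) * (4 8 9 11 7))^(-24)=(1 6 7 10 4 13 8)=[0, 6, 2, 3, 13, 5, 7, 10, 1, 9, 4, 11, 12, 8]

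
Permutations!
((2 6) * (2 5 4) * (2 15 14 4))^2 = (2 5 6)(4 14 15) = [0, 1, 5, 3, 14, 6, 2, 7, 8, 9, 10, 11, 12, 13, 15, 4]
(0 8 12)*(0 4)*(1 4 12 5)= (12)(0 8 5 1 4)= [8, 4, 2, 3, 0, 1, 6, 7, 5, 9, 10, 11, 12]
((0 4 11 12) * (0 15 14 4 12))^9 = (0 14)(4 12)(11 15) = [14, 1, 2, 3, 12, 5, 6, 7, 8, 9, 10, 15, 4, 13, 0, 11]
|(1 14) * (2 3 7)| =6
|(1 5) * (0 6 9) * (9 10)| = |(0 6 10 9)(1 5)| = 4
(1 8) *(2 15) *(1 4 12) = [0, 8, 15, 3, 12, 5, 6, 7, 4, 9, 10, 11, 1, 13, 14, 2] = (1 8 4 12)(2 15)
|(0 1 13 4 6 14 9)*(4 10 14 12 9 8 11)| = 11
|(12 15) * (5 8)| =|(5 8)(12 15)| =2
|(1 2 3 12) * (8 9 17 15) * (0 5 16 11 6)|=20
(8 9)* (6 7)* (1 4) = (1 4)(6 7)(8 9) = [0, 4, 2, 3, 1, 5, 7, 6, 9, 8]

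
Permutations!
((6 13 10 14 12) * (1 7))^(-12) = (6 14 13 12 10) = [0, 1, 2, 3, 4, 5, 14, 7, 8, 9, 6, 11, 10, 12, 13]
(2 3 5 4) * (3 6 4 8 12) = (2 6 4)(3 5 8 12) = [0, 1, 6, 5, 2, 8, 4, 7, 12, 9, 10, 11, 3]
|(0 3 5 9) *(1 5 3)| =|(0 1 5 9)| =4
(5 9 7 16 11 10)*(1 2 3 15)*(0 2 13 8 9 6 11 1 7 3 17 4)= (0 2 17 4)(1 13 8 9 3 15 7 16)(5 6 11 10)= [2, 13, 17, 15, 0, 6, 11, 16, 9, 3, 5, 10, 12, 8, 14, 7, 1, 4]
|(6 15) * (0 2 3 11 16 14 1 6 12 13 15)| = 24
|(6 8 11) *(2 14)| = 6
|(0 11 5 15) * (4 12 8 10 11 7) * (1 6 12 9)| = 12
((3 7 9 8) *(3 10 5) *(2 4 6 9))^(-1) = [0, 1, 7, 5, 2, 10, 4, 3, 9, 6, 8] = (2 7 3 5 10 8 9 6 4)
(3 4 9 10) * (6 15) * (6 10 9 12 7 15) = (3 4 12 7 15 10) = [0, 1, 2, 4, 12, 5, 6, 15, 8, 9, 3, 11, 7, 13, 14, 10]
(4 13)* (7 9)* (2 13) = [0, 1, 13, 3, 2, 5, 6, 9, 8, 7, 10, 11, 12, 4] = (2 13 4)(7 9)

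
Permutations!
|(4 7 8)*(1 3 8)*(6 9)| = |(1 3 8 4 7)(6 9)| = 10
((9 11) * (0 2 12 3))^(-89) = (0 3 12 2)(9 11) = [3, 1, 0, 12, 4, 5, 6, 7, 8, 11, 10, 9, 2]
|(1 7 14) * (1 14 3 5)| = |(14)(1 7 3 5)| = 4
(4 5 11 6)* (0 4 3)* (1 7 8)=(0 4 5 11 6 3)(1 7 8)=[4, 7, 2, 0, 5, 11, 3, 8, 1, 9, 10, 6]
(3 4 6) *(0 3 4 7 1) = (0 3 7 1)(4 6) = [3, 0, 2, 7, 6, 5, 4, 1]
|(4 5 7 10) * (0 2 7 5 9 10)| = 3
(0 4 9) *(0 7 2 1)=(0 4 9 7 2 1)=[4, 0, 1, 3, 9, 5, 6, 2, 8, 7]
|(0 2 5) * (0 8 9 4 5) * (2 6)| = 12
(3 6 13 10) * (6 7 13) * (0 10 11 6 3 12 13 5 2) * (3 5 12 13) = [10, 1, 0, 7, 4, 2, 5, 12, 8, 9, 13, 6, 3, 11] = (0 10 13 11 6 5 2)(3 7 12)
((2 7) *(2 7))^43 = [0, 1, 2, 3, 4, 5, 6, 7] = (7)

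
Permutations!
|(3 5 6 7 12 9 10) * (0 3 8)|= |(0 3 5 6 7 12 9 10 8)|= 9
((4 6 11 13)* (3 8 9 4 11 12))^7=(3 8 9 4 6 12)(11 13)=[0, 1, 2, 8, 6, 5, 12, 7, 9, 4, 10, 13, 3, 11]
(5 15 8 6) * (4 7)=(4 7)(5 15 8 6)=[0, 1, 2, 3, 7, 15, 5, 4, 6, 9, 10, 11, 12, 13, 14, 8]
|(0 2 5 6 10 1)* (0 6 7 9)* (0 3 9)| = |(0 2 5 7)(1 6 10)(3 9)| = 12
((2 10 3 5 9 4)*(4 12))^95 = (2 9 10 12 3 4 5) = [0, 1, 9, 4, 5, 2, 6, 7, 8, 10, 12, 11, 3]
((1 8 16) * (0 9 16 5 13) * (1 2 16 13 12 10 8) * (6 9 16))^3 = (0 6)(2 13)(5 8 10 12)(9 16) = [6, 1, 13, 3, 4, 8, 0, 7, 10, 16, 12, 11, 5, 2, 14, 15, 9]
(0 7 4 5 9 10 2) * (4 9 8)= (0 7 9 10 2)(4 5 8)= [7, 1, 0, 3, 5, 8, 6, 9, 4, 10, 2]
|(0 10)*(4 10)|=|(0 4 10)|=3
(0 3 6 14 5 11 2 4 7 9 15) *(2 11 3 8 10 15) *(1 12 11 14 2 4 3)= (0 8 10 15)(1 12 11 14 5)(2 3 6)(4 7 9)= [8, 12, 3, 6, 7, 1, 2, 9, 10, 4, 15, 14, 11, 13, 5, 0]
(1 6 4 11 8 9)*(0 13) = (0 13)(1 6 4 11 8 9) = [13, 6, 2, 3, 11, 5, 4, 7, 9, 1, 10, 8, 12, 0]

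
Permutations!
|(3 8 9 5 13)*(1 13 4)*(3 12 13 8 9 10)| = 14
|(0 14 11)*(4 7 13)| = |(0 14 11)(4 7 13)| = 3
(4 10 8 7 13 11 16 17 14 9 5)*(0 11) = (0 11 16 17 14 9 5 4 10 8 7 13) = [11, 1, 2, 3, 10, 4, 6, 13, 7, 5, 8, 16, 12, 0, 9, 15, 17, 14]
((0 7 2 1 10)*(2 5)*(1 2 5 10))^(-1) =(0 10 7) =[10, 1, 2, 3, 4, 5, 6, 0, 8, 9, 7]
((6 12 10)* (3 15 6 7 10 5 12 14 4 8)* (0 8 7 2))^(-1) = (0 2 10 7 4 14 6 15 3 8)(5 12) = [2, 1, 10, 8, 14, 12, 15, 4, 0, 9, 7, 11, 5, 13, 6, 3]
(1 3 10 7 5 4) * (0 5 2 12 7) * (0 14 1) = [5, 3, 12, 10, 0, 4, 6, 2, 8, 9, 14, 11, 7, 13, 1] = (0 5 4)(1 3 10 14)(2 12 7)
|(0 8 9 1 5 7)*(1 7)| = |(0 8 9 7)(1 5)| = 4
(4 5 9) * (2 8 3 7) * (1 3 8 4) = [0, 3, 4, 7, 5, 9, 6, 2, 8, 1] = (1 3 7 2 4 5 9)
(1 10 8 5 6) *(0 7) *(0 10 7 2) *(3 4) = (0 2)(1 7 10 8 5 6)(3 4) = [2, 7, 0, 4, 3, 6, 1, 10, 5, 9, 8]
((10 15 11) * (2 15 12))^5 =[0, 1, 2, 3, 4, 5, 6, 7, 8, 9, 10, 11, 12, 13, 14, 15] =(15)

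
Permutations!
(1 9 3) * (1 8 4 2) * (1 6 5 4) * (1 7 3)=(1 9)(2 6 5 4)(3 8 7)=[0, 9, 6, 8, 2, 4, 5, 3, 7, 1]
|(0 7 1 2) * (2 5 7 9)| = 3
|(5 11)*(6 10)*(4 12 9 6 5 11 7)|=|(4 12 9 6 10 5 7)|=7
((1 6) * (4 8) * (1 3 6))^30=[0, 1, 2, 3, 4, 5, 6, 7, 8]=(8)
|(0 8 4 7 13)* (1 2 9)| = 15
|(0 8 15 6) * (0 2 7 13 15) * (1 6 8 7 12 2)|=|(0 7 13 15 8)(1 6)(2 12)|=10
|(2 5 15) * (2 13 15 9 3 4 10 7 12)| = |(2 5 9 3 4 10 7 12)(13 15)| = 8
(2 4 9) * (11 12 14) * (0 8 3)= (0 8 3)(2 4 9)(11 12 14)= [8, 1, 4, 0, 9, 5, 6, 7, 3, 2, 10, 12, 14, 13, 11]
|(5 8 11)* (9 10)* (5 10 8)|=4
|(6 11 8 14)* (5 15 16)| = 12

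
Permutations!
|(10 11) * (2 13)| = 2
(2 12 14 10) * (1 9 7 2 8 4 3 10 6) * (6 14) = (14)(1 9 7 2 12 6)(3 10 8 4) = [0, 9, 12, 10, 3, 5, 1, 2, 4, 7, 8, 11, 6, 13, 14]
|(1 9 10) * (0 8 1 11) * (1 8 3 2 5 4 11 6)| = 12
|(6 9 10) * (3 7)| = |(3 7)(6 9 10)| = 6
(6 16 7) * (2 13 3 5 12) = (2 13 3 5 12)(6 16 7) = [0, 1, 13, 5, 4, 12, 16, 6, 8, 9, 10, 11, 2, 3, 14, 15, 7]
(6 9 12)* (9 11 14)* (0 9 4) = [9, 1, 2, 3, 0, 5, 11, 7, 8, 12, 10, 14, 6, 13, 4] = (0 9 12 6 11 14 4)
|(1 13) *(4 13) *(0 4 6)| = 5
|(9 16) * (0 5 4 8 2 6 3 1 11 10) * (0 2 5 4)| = 12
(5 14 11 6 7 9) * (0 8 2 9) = (0 8 2 9 5 14 11 6 7) = [8, 1, 9, 3, 4, 14, 7, 0, 2, 5, 10, 6, 12, 13, 11]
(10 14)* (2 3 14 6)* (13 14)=(2 3 13 14 10 6)=[0, 1, 3, 13, 4, 5, 2, 7, 8, 9, 6, 11, 12, 14, 10]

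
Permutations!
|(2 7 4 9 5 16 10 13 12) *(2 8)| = |(2 7 4 9 5 16 10 13 12 8)| = 10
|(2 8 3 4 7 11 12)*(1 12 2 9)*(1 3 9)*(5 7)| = |(1 12)(2 8 9 3 4 5 7 11)| = 8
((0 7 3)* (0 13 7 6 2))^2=(0 2 6)(3 7 13)=[2, 1, 6, 7, 4, 5, 0, 13, 8, 9, 10, 11, 12, 3]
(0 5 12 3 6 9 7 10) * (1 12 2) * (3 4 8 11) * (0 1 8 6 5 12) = (0 12 4 6 9 7 10 1)(2 8 11 3 5) = [12, 0, 8, 5, 6, 2, 9, 10, 11, 7, 1, 3, 4]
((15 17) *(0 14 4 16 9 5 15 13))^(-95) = (0 9 13 16 17 4 15 14 5) = [9, 1, 2, 3, 15, 0, 6, 7, 8, 13, 10, 11, 12, 16, 5, 14, 17, 4]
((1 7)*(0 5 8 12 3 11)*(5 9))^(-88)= [8, 1, 2, 9, 4, 3, 6, 7, 11, 12, 10, 5, 0]= (0 8 11 5 3 9 12)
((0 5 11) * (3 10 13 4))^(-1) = [11, 1, 2, 4, 13, 0, 6, 7, 8, 9, 3, 5, 12, 10] = (0 11 5)(3 4 13 10)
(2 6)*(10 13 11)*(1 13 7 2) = (1 13 11 10 7 2 6) = [0, 13, 6, 3, 4, 5, 1, 2, 8, 9, 7, 10, 12, 11]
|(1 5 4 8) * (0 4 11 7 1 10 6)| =20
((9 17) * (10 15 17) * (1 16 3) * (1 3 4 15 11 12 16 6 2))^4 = [0, 6, 1, 3, 10, 5, 2, 7, 8, 16, 4, 15, 17, 13, 14, 11, 9, 12] = (1 6 2)(4 10)(9 16)(11 15)(12 17)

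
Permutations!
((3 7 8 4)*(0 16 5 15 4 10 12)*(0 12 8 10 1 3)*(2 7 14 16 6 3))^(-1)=(0 4 15 5 16 14 3 6)(1 8 10 7 2)=[4, 8, 1, 6, 15, 16, 0, 2, 10, 9, 7, 11, 12, 13, 3, 5, 14]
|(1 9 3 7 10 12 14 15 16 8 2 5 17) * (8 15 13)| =12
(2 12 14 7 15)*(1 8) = (1 8)(2 12 14 7 15) = [0, 8, 12, 3, 4, 5, 6, 15, 1, 9, 10, 11, 14, 13, 7, 2]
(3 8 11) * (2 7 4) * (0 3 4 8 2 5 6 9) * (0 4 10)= (0 3 2 7 8 11 10)(4 5 6 9)= [3, 1, 7, 2, 5, 6, 9, 8, 11, 4, 0, 10]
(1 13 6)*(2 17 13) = (1 2 17 13 6) = [0, 2, 17, 3, 4, 5, 1, 7, 8, 9, 10, 11, 12, 6, 14, 15, 16, 13]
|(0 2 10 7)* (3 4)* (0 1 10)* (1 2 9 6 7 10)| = |(10)(0 9 6 7 2)(3 4)| = 10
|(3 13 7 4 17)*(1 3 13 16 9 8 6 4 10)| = 11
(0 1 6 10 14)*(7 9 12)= [1, 6, 2, 3, 4, 5, 10, 9, 8, 12, 14, 11, 7, 13, 0]= (0 1 6 10 14)(7 9 12)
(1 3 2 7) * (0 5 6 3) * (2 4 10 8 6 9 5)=(0 2 7 1)(3 4 10 8 6)(5 9)=[2, 0, 7, 4, 10, 9, 3, 1, 6, 5, 8]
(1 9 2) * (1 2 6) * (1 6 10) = (1 9 10) = [0, 9, 2, 3, 4, 5, 6, 7, 8, 10, 1]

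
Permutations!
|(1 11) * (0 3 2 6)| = 4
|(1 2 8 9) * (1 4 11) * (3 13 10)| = 6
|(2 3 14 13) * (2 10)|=|(2 3 14 13 10)|=5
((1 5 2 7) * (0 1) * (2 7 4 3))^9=(0 1 5 7)=[1, 5, 2, 3, 4, 7, 6, 0]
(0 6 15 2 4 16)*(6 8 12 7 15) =(0 8 12 7 15 2 4 16) =[8, 1, 4, 3, 16, 5, 6, 15, 12, 9, 10, 11, 7, 13, 14, 2, 0]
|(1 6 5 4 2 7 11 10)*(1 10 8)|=|(1 6 5 4 2 7 11 8)|=8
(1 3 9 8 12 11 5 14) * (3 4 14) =(1 4 14)(3 9 8 12 11 5) =[0, 4, 2, 9, 14, 3, 6, 7, 12, 8, 10, 5, 11, 13, 1]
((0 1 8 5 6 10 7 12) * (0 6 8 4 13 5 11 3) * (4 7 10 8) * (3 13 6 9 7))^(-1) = (0 3 1)(4 5 13 11 8 6)(7 9 12) = [3, 0, 2, 1, 5, 13, 4, 9, 6, 12, 10, 8, 7, 11]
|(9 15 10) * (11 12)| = 6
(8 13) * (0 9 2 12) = [9, 1, 12, 3, 4, 5, 6, 7, 13, 2, 10, 11, 0, 8] = (0 9 2 12)(8 13)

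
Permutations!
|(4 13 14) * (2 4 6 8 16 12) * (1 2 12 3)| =9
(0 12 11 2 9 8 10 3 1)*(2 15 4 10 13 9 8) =[12, 0, 8, 1, 10, 5, 6, 7, 13, 2, 3, 15, 11, 9, 14, 4] =(0 12 11 15 4 10 3 1)(2 8 13 9)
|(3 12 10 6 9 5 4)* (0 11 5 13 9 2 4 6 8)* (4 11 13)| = |(0 13 9 4 3 12 10 8)(2 11 5 6)| = 8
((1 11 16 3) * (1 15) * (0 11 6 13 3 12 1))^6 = (0 13 12)(1 11 3)(6 16 15) = [13, 11, 2, 1, 4, 5, 16, 7, 8, 9, 10, 3, 0, 12, 14, 6, 15]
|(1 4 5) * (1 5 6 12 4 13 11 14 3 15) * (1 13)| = 15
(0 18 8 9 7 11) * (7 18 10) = (0 10 7 11)(8 9 18) = [10, 1, 2, 3, 4, 5, 6, 11, 9, 18, 7, 0, 12, 13, 14, 15, 16, 17, 8]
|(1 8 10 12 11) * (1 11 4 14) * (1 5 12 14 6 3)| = |(1 8 10 14 5 12 4 6 3)| = 9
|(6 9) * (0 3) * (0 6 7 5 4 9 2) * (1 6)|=20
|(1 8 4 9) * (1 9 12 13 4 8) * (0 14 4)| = |(0 14 4 12 13)| = 5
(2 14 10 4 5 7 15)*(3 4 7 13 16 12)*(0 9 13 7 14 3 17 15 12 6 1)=(0 9 13 16 6 1)(2 3 4 5 7 12 17 15)(10 14)=[9, 0, 3, 4, 5, 7, 1, 12, 8, 13, 14, 11, 17, 16, 10, 2, 6, 15]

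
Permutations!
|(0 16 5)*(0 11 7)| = 5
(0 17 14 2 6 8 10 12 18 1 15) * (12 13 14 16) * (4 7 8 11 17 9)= (0 9 4 7 8 10 13 14 2 6 11 17 16 12 18 1 15)= [9, 15, 6, 3, 7, 5, 11, 8, 10, 4, 13, 17, 18, 14, 2, 0, 12, 16, 1]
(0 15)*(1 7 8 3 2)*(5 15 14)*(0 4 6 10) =(0 14 5 15 4 6 10)(1 7 8 3 2) =[14, 7, 1, 2, 6, 15, 10, 8, 3, 9, 0, 11, 12, 13, 5, 4]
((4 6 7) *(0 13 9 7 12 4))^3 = (0 7 9 13) = [7, 1, 2, 3, 4, 5, 6, 9, 8, 13, 10, 11, 12, 0]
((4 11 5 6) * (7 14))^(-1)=[0, 1, 2, 3, 6, 11, 5, 14, 8, 9, 10, 4, 12, 13, 7]=(4 6 5 11)(7 14)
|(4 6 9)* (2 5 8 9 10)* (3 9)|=8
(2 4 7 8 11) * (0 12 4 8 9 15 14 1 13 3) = (0 12 4 7 9 15 14 1 13 3)(2 8 11) = [12, 13, 8, 0, 7, 5, 6, 9, 11, 15, 10, 2, 4, 3, 1, 14]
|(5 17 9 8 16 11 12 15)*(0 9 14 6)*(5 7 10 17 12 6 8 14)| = 42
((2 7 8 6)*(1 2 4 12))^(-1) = (1 12 4 6 8 7 2) = [0, 12, 1, 3, 6, 5, 8, 2, 7, 9, 10, 11, 4]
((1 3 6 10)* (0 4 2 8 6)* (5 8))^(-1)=(0 3 1 10 6 8 5 2 4)=[3, 10, 4, 1, 0, 2, 8, 7, 5, 9, 6]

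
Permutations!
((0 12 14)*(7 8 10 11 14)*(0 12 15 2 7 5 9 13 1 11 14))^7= [12, 10, 9, 3, 4, 2, 6, 13, 1, 7, 11, 14, 15, 8, 0, 5]= (0 12 15 5 2 9 7 13 8 1 10 11 14)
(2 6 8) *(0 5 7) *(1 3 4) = (0 5 7)(1 3 4)(2 6 8) = [5, 3, 6, 4, 1, 7, 8, 0, 2]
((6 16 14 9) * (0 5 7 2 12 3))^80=(16)(0 7 12)(2 3 5)=[7, 1, 3, 5, 4, 2, 6, 12, 8, 9, 10, 11, 0, 13, 14, 15, 16]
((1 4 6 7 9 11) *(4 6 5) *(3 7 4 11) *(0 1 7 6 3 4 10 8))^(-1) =(0 8 10 6 3 1)(4 9 7 11 5) =[8, 0, 2, 1, 9, 4, 3, 11, 10, 7, 6, 5]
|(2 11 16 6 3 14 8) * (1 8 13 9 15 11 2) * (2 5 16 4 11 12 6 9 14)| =8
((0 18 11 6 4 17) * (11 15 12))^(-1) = [17, 1, 2, 3, 6, 5, 11, 7, 8, 9, 10, 12, 15, 13, 14, 18, 16, 4, 0] = (0 17 4 6 11 12 15 18)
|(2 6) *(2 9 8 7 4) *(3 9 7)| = |(2 6 7 4)(3 9 8)| = 12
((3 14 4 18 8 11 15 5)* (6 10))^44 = [0, 1, 2, 8, 15, 18, 6, 7, 3, 9, 10, 14, 12, 13, 11, 4, 16, 17, 5] = (3 8)(4 15)(5 18)(11 14)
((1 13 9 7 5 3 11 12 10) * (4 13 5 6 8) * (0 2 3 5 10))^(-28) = [3, 1, 11, 12, 9, 5, 4, 8, 13, 6, 10, 0, 2, 7] = (0 3 12 2 11)(4 9 6)(7 8 13)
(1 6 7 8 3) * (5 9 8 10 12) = (1 6 7 10 12 5 9 8 3) = [0, 6, 2, 1, 4, 9, 7, 10, 3, 8, 12, 11, 5]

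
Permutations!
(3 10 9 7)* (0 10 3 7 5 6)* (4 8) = (0 10 9 5 6)(4 8) = [10, 1, 2, 3, 8, 6, 0, 7, 4, 5, 9]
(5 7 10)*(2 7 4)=(2 7 10 5 4)=[0, 1, 7, 3, 2, 4, 6, 10, 8, 9, 5]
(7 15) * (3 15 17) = (3 15 7 17) = [0, 1, 2, 15, 4, 5, 6, 17, 8, 9, 10, 11, 12, 13, 14, 7, 16, 3]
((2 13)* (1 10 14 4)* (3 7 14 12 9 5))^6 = (1 7 9)(3 12 4)(5 10 14) = [0, 7, 2, 12, 3, 10, 6, 9, 8, 1, 14, 11, 4, 13, 5]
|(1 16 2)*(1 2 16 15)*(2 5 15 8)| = |(16)(1 8 2 5 15)| = 5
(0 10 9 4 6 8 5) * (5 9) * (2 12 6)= [10, 1, 12, 3, 2, 0, 8, 7, 9, 4, 5, 11, 6]= (0 10 5)(2 12 6 8 9 4)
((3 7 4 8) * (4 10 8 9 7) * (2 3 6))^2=(2 4 7 8)(3 9 10 6)=[0, 1, 4, 9, 7, 5, 3, 8, 2, 10, 6]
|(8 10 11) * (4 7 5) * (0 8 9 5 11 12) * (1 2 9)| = 28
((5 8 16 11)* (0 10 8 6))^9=(0 8 11 6 10 16 5)=[8, 1, 2, 3, 4, 0, 10, 7, 11, 9, 16, 6, 12, 13, 14, 15, 5]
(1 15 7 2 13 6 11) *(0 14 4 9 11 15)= (0 14 4 9 11 1)(2 13 6 15 7)= [14, 0, 13, 3, 9, 5, 15, 2, 8, 11, 10, 1, 12, 6, 4, 7]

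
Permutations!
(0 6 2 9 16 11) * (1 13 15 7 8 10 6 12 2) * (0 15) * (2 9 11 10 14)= (0 12 9 16 10 6 1 13)(2 11 15 7 8 14)= [12, 13, 11, 3, 4, 5, 1, 8, 14, 16, 6, 15, 9, 0, 2, 7, 10]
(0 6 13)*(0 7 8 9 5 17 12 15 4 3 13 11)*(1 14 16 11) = (0 6 1 14 16 11)(3 13 7 8 9 5 17 12 15 4) = [6, 14, 2, 13, 3, 17, 1, 8, 9, 5, 10, 0, 15, 7, 16, 4, 11, 12]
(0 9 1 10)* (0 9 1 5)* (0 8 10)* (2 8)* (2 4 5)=(0 1)(2 8 10 9)(4 5)=[1, 0, 8, 3, 5, 4, 6, 7, 10, 2, 9]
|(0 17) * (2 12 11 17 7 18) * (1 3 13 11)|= |(0 7 18 2 12 1 3 13 11 17)|= 10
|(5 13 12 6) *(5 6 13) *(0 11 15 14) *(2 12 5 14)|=|(0 11 15 2 12 13 5 14)|=8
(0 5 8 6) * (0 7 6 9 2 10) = (0 5 8 9 2 10)(6 7) = [5, 1, 10, 3, 4, 8, 7, 6, 9, 2, 0]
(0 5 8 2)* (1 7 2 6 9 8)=(0 5 1 7 2)(6 9 8)=[5, 7, 0, 3, 4, 1, 9, 2, 6, 8]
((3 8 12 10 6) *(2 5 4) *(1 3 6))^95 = (12)(2 4 5) = [0, 1, 4, 3, 5, 2, 6, 7, 8, 9, 10, 11, 12]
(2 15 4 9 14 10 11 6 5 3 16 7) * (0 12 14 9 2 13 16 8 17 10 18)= (0 12 14 18)(2 15 4)(3 8 17 10 11 6 5)(7 13 16)= [12, 1, 15, 8, 2, 3, 5, 13, 17, 9, 11, 6, 14, 16, 18, 4, 7, 10, 0]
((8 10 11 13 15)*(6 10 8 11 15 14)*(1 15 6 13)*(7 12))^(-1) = (1 11 15)(6 10)(7 12)(13 14) = [0, 11, 2, 3, 4, 5, 10, 12, 8, 9, 6, 15, 7, 14, 13, 1]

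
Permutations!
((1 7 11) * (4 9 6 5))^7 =(1 7 11)(4 5 6 9) =[0, 7, 2, 3, 5, 6, 9, 11, 8, 4, 10, 1]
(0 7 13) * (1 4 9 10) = (0 7 13)(1 4 9 10) = [7, 4, 2, 3, 9, 5, 6, 13, 8, 10, 1, 11, 12, 0]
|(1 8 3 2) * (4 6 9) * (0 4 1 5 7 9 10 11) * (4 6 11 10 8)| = 11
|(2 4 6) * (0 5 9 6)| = 6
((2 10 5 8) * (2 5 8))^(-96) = [0, 1, 2, 3, 4, 5, 6, 7, 8, 9, 10] = (10)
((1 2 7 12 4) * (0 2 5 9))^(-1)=(0 9 5 1 4 12 7 2)=[9, 4, 0, 3, 12, 1, 6, 2, 8, 5, 10, 11, 7]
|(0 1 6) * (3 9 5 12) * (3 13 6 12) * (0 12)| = 6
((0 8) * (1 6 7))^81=(0 8)=[8, 1, 2, 3, 4, 5, 6, 7, 0]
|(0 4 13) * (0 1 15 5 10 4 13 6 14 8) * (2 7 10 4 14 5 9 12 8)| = 84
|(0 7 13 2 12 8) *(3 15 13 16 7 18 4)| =18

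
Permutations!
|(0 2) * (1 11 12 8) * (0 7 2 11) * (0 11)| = 4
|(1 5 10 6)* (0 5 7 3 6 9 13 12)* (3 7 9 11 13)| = |(0 5 10 11 13 12)(1 9 3 6)| = 12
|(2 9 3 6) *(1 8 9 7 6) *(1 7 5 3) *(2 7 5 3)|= 6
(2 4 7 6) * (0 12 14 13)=(0 12 14 13)(2 4 7 6)=[12, 1, 4, 3, 7, 5, 2, 6, 8, 9, 10, 11, 14, 0, 13]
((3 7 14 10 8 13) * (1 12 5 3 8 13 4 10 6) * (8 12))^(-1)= [0, 6, 2, 5, 8, 12, 14, 3, 1, 9, 4, 11, 13, 10, 7]= (1 6 14 7 3 5 12 13 10 4 8)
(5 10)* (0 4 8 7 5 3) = [4, 1, 2, 0, 8, 10, 6, 5, 7, 9, 3] = (0 4 8 7 5 10 3)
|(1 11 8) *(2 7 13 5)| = |(1 11 8)(2 7 13 5)| = 12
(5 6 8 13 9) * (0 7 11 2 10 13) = [7, 1, 10, 3, 4, 6, 8, 11, 0, 5, 13, 2, 12, 9] = (0 7 11 2 10 13 9 5 6 8)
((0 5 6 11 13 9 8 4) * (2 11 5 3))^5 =(0 9 2 4 13 3 8 11)(5 6) =[9, 1, 4, 8, 13, 6, 5, 7, 11, 2, 10, 0, 12, 3]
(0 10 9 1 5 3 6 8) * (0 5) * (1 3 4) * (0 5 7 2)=(0 10 9 3 6 8 7 2)(1 5 4)=[10, 5, 0, 6, 1, 4, 8, 2, 7, 3, 9]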